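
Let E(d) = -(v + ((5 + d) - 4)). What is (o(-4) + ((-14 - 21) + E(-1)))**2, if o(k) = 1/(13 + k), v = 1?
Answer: 104329/81 ≈ 1288.0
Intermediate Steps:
E(d) = -2 - d (E(d) = -(1 + ((5 + d) - 4)) = -(1 + (1 + d)) = -(2 + d) = -2 - d)
(o(-4) + ((-14 - 21) + E(-1)))**2 = (1/(13 - 4) + ((-14 - 21) + (-2 - 1*(-1))))**2 = (1/9 + (-35 + (-2 + 1)))**2 = (1/9 + (-35 - 1))**2 = (1/9 - 36)**2 = (-323/9)**2 = 104329/81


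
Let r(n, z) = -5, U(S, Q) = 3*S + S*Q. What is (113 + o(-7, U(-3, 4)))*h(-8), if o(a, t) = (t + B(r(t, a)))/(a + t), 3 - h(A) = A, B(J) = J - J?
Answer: 5005/4 ≈ 1251.3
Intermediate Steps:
U(S, Q) = 3*S + Q*S
B(J) = 0
h(A) = 3 - A
o(a, t) = t/(a + t) (o(a, t) = (t + 0)/(a + t) = t/(a + t))
(113 + o(-7, U(-3, 4)))*h(-8) = (113 + (-3*(3 + 4))/(-7 - 3*(3 + 4)))*(3 - 1*(-8)) = (113 + (-3*7)/(-7 - 3*7))*(3 + 8) = (113 - 21/(-7 - 21))*11 = (113 - 21/(-28))*11 = (113 - 21*(-1/28))*11 = (113 + ¾)*11 = (455/4)*11 = 5005/4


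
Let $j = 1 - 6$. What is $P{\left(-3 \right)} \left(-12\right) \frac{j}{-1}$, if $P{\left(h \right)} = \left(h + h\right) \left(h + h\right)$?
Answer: $-2160$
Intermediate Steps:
$P{\left(h \right)} = 4 h^{2}$ ($P{\left(h \right)} = 2 h 2 h = 4 h^{2}$)
$j = -5$ ($j = 1 - 6 = -5$)
$P{\left(-3 \right)} \left(-12\right) \frac{j}{-1} = 4 \left(-3\right)^{2} \left(-12\right) \left(- \frac{5}{-1}\right) = 4 \cdot 9 \left(-12\right) \left(\left(-5\right) \left(-1\right)\right) = 36 \left(-12\right) 5 = \left(-432\right) 5 = -2160$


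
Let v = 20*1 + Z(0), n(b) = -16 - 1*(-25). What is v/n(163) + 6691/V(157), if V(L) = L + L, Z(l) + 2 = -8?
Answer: 63359/2826 ≈ 22.420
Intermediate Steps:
Z(l) = -10 (Z(l) = -2 - 8 = -10)
V(L) = 2*L
n(b) = 9 (n(b) = -16 + 25 = 9)
v = 10 (v = 20*1 - 10 = 20 - 10 = 10)
v/n(163) + 6691/V(157) = 10/9 + 6691/((2*157)) = 10*(⅑) + 6691/314 = 10/9 + 6691*(1/314) = 10/9 + 6691/314 = 63359/2826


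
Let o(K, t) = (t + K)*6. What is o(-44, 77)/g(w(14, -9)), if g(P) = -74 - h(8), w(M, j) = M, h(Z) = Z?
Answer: -99/41 ≈ -2.4146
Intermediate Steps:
o(K, t) = 6*K + 6*t (o(K, t) = (K + t)*6 = 6*K + 6*t)
g(P) = -82 (g(P) = -74 - 1*8 = -74 - 8 = -82)
o(-44, 77)/g(w(14, -9)) = (6*(-44) + 6*77)/(-82) = (-264 + 462)*(-1/82) = 198*(-1/82) = -99/41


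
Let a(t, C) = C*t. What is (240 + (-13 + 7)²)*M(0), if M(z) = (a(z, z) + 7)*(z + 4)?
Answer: 7728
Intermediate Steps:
M(z) = (4 + z)*(7 + z²) (M(z) = (z*z + 7)*(z + 4) = (z² + 7)*(4 + z) = (7 + z²)*(4 + z) = (4 + z)*(7 + z²))
(240 + (-13 + 7)²)*M(0) = (240 + (-13 + 7)²)*(28 + 0³ + 4*0² + 7*0) = (240 + (-6)²)*(28 + 0 + 4*0 + 0) = (240 + 36)*(28 + 0 + 0 + 0) = 276*28 = 7728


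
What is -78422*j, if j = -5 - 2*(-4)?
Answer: -235266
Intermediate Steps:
j = 3 (j = -5 + 8 = 3)
-78422*j = -78422*3 = -235266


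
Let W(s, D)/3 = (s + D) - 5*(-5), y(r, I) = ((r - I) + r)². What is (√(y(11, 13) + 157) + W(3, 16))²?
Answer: (132 + √238)² ≈ 21735.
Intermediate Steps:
y(r, I) = (-I + 2*r)²
W(s, D) = 75 + 3*D + 3*s (W(s, D) = 3*((s + D) - 5*(-5)) = 3*((D + s) + 25) = 3*(25 + D + s) = 75 + 3*D + 3*s)
(√(y(11, 13) + 157) + W(3, 16))² = (√((13 - 2*11)² + 157) + (75 + 3*16 + 3*3))² = (√((13 - 22)² + 157) + (75 + 48 + 9))² = (√((-9)² + 157) + 132)² = (√(81 + 157) + 132)² = (√238 + 132)² = (132 + √238)²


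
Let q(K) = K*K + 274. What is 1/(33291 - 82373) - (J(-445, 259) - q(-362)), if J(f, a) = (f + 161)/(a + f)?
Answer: 599410587331/4564626 ≈ 1.3132e+5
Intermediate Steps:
J(f, a) = (161 + f)/(a + f)
q(K) = 274 + K² (q(K) = K² + 274 = 274 + K²)
1/(33291 - 82373) - (J(-445, 259) - q(-362)) = 1/(33291 - 82373) - ((161 - 445)/(259 - 445) - (274 + (-362)²)) = 1/(-49082) - (-284/(-186) - (274 + 131044)) = -1/49082 - (-1/186*(-284) - 1*131318) = -1/49082 - (142/93 - 131318) = -1/49082 - 1*(-12212432/93) = -1/49082 + 12212432/93 = 599410587331/4564626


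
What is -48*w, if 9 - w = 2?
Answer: -336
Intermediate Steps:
w = 7 (w = 9 - 1*2 = 9 - 2 = 7)
-48*w = -48*7 = -336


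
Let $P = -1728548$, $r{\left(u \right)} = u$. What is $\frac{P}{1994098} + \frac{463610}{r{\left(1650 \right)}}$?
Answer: $\frac{46081583479}{164513085} \approx 280.11$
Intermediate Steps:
$\frac{P}{1994098} + \frac{463610}{r{\left(1650 \right)}} = - \frac{1728548}{1994098} + \frac{463610}{1650} = \left(-1728548\right) \frac{1}{1994098} + 463610 \cdot \frac{1}{1650} = - \frac{864274}{997049} + \frac{46361}{165} = \frac{46081583479}{164513085}$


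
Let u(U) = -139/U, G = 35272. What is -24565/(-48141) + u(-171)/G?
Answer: 16463420431/32262557688 ≈ 0.51029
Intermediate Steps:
-24565/(-48141) + u(-171)/G = -24565/(-48141) - 139/(-171)/35272 = -24565*(-1/48141) - 139*(-1/171)*(1/35272) = 24565/48141 + (139/171)*(1/35272) = 24565/48141 + 139/6031512 = 16463420431/32262557688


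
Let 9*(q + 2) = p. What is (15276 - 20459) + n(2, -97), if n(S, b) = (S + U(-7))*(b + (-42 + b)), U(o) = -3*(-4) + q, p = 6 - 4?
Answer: -72607/9 ≈ -8067.4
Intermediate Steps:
p = 2
q = -16/9 (q = -2 + (⅑)*2 = -2 + 2/9 = -16/9 ≈ -1.7778)
U(o) = 92/9 (U(o) = -3*(-4) - 16/9 = 12 - 16/9 = 92/9)
n(S, b) = (-42 + 2*b)*(92/9 + S) (n(S, b) = (S + 92/9)*(b + (-42 + b)) = (92/9 + S)*(-42 + 2*b) = (-42 + 2*b)*(92/9 + S))
(15276 - 20459) + n(2, -97) = (15276 - 20459) + (-1288/3 - 42*2 + (184/9)*(-97) + 2*2*(-97)) = -5183 + (-1288/3 - 84 - 17848/9 - 388) = -5183 - 25960/9 = -72607/9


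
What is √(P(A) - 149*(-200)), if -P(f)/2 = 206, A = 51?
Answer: 2*√7347 ≈ 171.43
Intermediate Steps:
P(f) = -412 (P(f) = -2*206 = -412)
√(P(A) - 149*(-200)) = √(-412 - 149*(-200)) = √(-412 + 29800) = √29388 = 2*√7347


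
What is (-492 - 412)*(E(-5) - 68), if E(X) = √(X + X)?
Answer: 61472 - 904*I*√10 ≈ 61472.0 - 2858.7*I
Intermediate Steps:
E(X) = √2*√X (E(X) = √(2*X) = √2*√X)
(-492 - 412)*(E(-5) - 68) = (-492 - 412)*(√2*√(-5) - 68) = -904*(√2*(I*√5) - 68) = -904*(I*√10 - 68) = -904*(-68 + I*√10) = 61472 - 904*I*√10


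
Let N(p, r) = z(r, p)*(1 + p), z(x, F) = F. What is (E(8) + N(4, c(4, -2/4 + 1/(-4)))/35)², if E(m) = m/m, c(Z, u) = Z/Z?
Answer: 121/49 ≈ 2.4694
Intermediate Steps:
c(Z, u) = 1
E(m) = 1
N(p, r) = p*(1 + p)
(E(8) + N(4, c(4, -2/4 + 1/(-4)))/35)² = (1 + (4*(1 + 4))/35)² = (1 + (4*5)*(1/35))² = (1 + 20*(1/35))² = (1 + 4/7)² = (11/7)² = 121/49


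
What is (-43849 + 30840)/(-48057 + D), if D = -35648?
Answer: 13009/83705 ≈ 0.15541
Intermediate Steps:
(-43849 + 30840)/(-48057 + D) = (-43849 + 30840)/(-48057 - 35648) = -13009/(-83705) = -13009*(-1/83705) = 13009/83705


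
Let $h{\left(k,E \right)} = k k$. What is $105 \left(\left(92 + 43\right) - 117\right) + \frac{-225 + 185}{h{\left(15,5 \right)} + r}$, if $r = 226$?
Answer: $\frac{852350}{451} \approx 1889.9$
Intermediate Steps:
$h{\left(k,E \right)} = k^{2}$
$105 \left(\left(92 + 43\right) - 117\right) + \frac{-225 + 185}{h{\left(15,5 \right)} + r} = 105 \left(\left(92 + 43\right) - 117\right) + \frac{-225 + 185}{15^{2} + 226} = 105 \left(135 - 117\right) - \frac{40}{225 + 226} = 105 \cdot 18 - \frac{40}{451} = 1890 - \frac{40}{451} = \frac{852350}{451}$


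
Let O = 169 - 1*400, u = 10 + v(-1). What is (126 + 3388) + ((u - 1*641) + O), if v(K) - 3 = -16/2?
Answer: 2647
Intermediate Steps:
v(K) = -5 (v(K) = 3 - 16/2 = 3 - 16*1/2 = 3 - 8 = -5)
u = 5 (u = 10 - 5 = 5)
O = -231 (O = 169 - 400 = -231)
(126 + 3388) + ((u - 1*641) + O) = (126 + 3388) + ((5 - 1*641) - 231) = 3514 + ((5 - 641) - 231) = 3514 + (-636 - 231) = 3514 - 867 = 2647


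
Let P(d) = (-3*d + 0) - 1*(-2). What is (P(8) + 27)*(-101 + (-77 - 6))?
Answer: -920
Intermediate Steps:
P(d) = 2 - 3*d (P(d) = -3*d + 2 = 2 - 3*d)
(P(8) + 27)*(-101 + (-77 - 6)) = ((2 - 3*8) + 27)*(-101 + (-77 - 6)) = ((2 - 24) + 27)*(-101 - 83) = (-22 + 27)*(-184) = 5*(-184) = -920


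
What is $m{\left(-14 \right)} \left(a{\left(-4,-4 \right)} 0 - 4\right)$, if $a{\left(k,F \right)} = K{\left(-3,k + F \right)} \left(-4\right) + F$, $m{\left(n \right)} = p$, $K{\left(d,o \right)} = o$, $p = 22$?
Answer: $-88$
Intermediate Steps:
$m{\left(n \right)} = 22$
$a{\left(k,F \right)} = - 4 k - 3 F$ ($a{\left(k,F \right)} = \left(k + F\right) \left(-4\right) + F = \left(F + k\right) \left(-4\right) + F = \left(- 4 F - 4 k\right) + F = - 4 k - 3 F$)
$m{\left(-14 \right)} \left(a{\left(-4,-4 \right)} 0 - 4\right) = 22 \left(\left(\left(-4\right) \left(-4\right) - -12\right) 0 - 4\right) = 22 \left(\left(16 + 12\right) 0 - 4\right) = 22 \left(28 \cdot 0 - 4\right) = 22 \left(0 - 4\right) = 22 \left(-4\right) = -88$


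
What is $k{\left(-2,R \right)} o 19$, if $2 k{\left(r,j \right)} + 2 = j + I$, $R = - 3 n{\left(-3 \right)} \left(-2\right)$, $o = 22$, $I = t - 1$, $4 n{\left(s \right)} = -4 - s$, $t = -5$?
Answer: $- \frac{3971}{2} \approx -1985.5$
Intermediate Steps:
$n{\left(s \right)} = -1 - \frac{s}{4}$ ($n{\left(s \right)} = \frac{-4 - s}{4} = -1 - \frac{s}{4}$)
$I = -6$ ($I = -5 - 1 = -6$)
$R = - \frac{3}{2}$ ($R = - 3 \left(-1 - - \frac{3}{4}\right) \left(-2\right) = - 3 \left(-1 + \frac{3}{4}\right) \left(-2\right) = \left(-3\right) \left(- \frac{1}{4}\right) \left(-2\right) = \frac{3}{4} \left(-2\right) = - \frac{3}{2} \approx -1.5$)
$k{\left(r,j \right)} = -4 + \frac{j}{2}$ ($k{\left(r,j \right)} = -1 + \frac{j - 6}{2} = -1 + \frac{-6 + j}{2} = -1 + \left(-3 + \frac{j}{2}\right) = -4 + \frac{j}{2}$)
$k{\left(-2,R \right)} o 19 = \left(-4 + \frac{1}{2} \left(- \frac{3}{2}\right)\right) 22 \cdot 19 = \left(-4 - \frac{3}{4}\right) 22 \cdot 19 = \left(- \frac{19}{4}\right) 22 \cdot 19 = \left(- \frac{209}{2}\right) 19 = - \frac{3971}{2}$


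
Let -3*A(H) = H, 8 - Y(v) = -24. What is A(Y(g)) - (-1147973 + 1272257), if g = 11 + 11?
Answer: -372884/3 ≈ -1.2429e+5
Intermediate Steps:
g = 22
Y(v) = 32 (Y(v) = 8 - 1*(-24) = 8 + 24 = 32)
A(H) = -H/3
A(Y(g)) - (-1147973 + 1272257) = -1/3*32 - (-1147973 + 1272257) = -32/3 - 1*124284 = -32/3 - 124284 = -372884/3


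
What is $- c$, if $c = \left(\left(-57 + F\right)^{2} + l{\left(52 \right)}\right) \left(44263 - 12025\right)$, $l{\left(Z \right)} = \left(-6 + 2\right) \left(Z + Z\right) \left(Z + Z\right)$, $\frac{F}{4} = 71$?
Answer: $-266447070$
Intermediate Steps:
$F = 284$ ($F = 4 \cdot 71 = 284$)
$l{\left(Z \right)} = - 16 Z^{2}$ ($l{\left(Z \right)} = - 4 \cdot 2 Z 2 Z = - 4 \cdot 4 Z^{2} = - 16 Z^{2}$)
$c = 266447070$ ($c = \left(\left(-57 + 284\right)^{2} - 16 \cdot 52^{2}\right) \left(44263 - 12025\right) = \left(227^{2} - 43264\right) 32238 = \left(51529 - 43264\right) 32238 = 8265 \cdot 32238 = 266447070$)
$- c = \left(-1\right) 266447070 = -266447070$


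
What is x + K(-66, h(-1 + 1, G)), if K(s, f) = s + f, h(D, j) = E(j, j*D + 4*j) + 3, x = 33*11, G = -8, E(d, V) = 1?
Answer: 301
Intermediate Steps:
x = 363
h(D, j) = 4 (h(D, j) = 1 + 3 = 4)
K(s, f) = f + s
x + K(-66, h(-1 + 1, G)) = 363 + (4 - 66) = 363 - 62 = 301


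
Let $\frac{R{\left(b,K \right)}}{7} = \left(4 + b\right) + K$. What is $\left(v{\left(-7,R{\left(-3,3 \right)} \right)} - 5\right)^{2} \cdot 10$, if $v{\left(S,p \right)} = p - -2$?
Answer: $6250$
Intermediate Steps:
$R{\left(b,K \right)} = 28 + 7 K + 7 b$ ($R{\left(b,K \right)} = 7 \left(\left(4 + b\right) + K\right) = 7 \left(4 + K + b\right) = 28 + 7 K + 7 b$)
$v{\left(S,p \right)} = 2 + p$ ($v{\left(S,p \right)} = p + 2 = 2 + p$)
$\left(v{\left(-7,R{\left(-3,3 \right)} \right)} - 5\right)^{2} \cdot 10 = \left(\left(2 + \left(28 + 7 \cdot 3 + 7 \left(-3\right)\right)\right) - 5\right)^{2} \cdot 10 = \left(\left(2 + \left(28 + 21 - 21\right)\right) - 5\right)^{2} \cdot 10 = \left(\left(2 + 28\right) - 5\right)^{2} \cdot 10 = \left(30 - 5\right)^{2} \cdot 10 = 25^{2} \cdot 10 = 625 \cdot 10 = 6250$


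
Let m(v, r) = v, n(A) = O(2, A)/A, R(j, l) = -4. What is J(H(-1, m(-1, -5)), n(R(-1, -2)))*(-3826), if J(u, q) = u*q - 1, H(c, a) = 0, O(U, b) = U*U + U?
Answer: 3826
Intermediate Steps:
O(U, b) = U + U² (O(U, b) = U² + U = U + U²)
n(A) = 6/A (n(A) = (2*(1 + 2))/A = (2*3)/A = 6/A)
J(u, q) = -1 + q*u (J(u, q) = q*u - 1 = -1 + q*u)
J(H(-1, m(-1, -5)), n(R(-1, -2)))*(-3826) = (-1 + (6/(-4))*0)*(-3826) = (-1 + (6*(-¼))*0)*(-3826) = (-1 - 3/2*0)*(-3826) = (-1 + 0)*(-3826) = -1*(-3826) = 3826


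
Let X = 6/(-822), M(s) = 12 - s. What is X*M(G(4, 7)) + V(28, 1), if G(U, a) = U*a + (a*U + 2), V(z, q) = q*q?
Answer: 183/137 ≈ 1.3358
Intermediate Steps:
V(z, q) = q²
G(U, a) = 2 + 2*U*a (G(U, a) = U*a + (U*a + 2) = U*a + (2 + U*a) = 2 + 2*U*a)
X = -1/137 (X = 6*(-1/822) = -1/137 ≈ -0.0072993)
X*M(G(4, 7)) + V(28, 1) = -(12 - (2 + 2*4*7))/137 + 1² = -(12 - (2 + 56))/137 + 1 = -(12 - 1*58)/137 + 1 = -(12 - 58)/137 + 1 = -1/137*(-46) + 1 = 46/137 + 1 = 183/137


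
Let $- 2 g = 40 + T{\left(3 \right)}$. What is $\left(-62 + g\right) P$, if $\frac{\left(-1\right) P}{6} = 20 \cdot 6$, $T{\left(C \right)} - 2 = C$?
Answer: $60840$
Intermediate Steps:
$T{\left(C \right)} = 2 + C$
$P = -720$ ($P = - 6 \cdot 20 \cdot 6 = \left(-6\right) 120 = -720$)
$g = - \frac{45}{2}$ ($g = - \frac{40 + \left(2 + 3\right)}{2} = - \frac{40 + 5}{2} = \left(- \frac{1}{2}\right) 45 = - \frac{45}{2} \approx -22.5$)
$\left(-62 + g\right) P = \left(-62 - \frac{45}{2}\right) \left(-720\right) = \left(- \frac{169}{2}\right) \left(-720\right) = 60840$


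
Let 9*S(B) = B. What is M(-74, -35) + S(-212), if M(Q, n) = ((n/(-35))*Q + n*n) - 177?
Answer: 8554/9 ≈ 950.44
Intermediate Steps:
S(B) = B/9
M(Q, n) = -177 + n² - Q*n/35 (M(Q, n) = ((n*(-1/35))*Q + n²) - 177 = ((-n/35)*Q + n²) - 177 = (-Q*n/35 + n²) - 177 = (n² - Q*n/35) - 177 = -177 + n² - Q*n/35)
M(-74, -35) + S(-212) = (-177 + (-35)² - 1/35*(-74)*(-35)) + (⅑)*(-212) = (-177 + 1225 - 74) - 212/9 = 974 - 212/9 = 8554/9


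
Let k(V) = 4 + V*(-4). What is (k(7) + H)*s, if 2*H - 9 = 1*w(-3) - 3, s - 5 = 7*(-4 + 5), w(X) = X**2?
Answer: -198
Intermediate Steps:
k(V) = 4 - 4*V
s = 12 (s = 5 + 7*(-4 + 5) = 5 + 7*1 = 5 + 7 = 12)
H = 15/2 (H = 9/2 + (1*(-3)**2 - 3)/2 = 9/2 + (1*9 - 3)/2 = 9/2 + (9 - 3)/2 = 9/2 + (1/2)*6 = 9/2 + 3 = 15/2 ≈ 7.5000)
(k(7) + H)*s = ((4 - 4*7) + 15/2)*12 = ((4 - 28) + 15/2)*12 = (-24 + 15/2)*12 = -33/2*12 = -198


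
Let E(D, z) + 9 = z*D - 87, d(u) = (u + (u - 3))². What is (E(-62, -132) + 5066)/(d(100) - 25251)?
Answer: 6577/6779 ≈ 0.97020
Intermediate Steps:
d(u) = (-3 + 2*u)² (d(u) = (u + (-3 + u))² = (-3 + 2*u)²)
E(D, z) = -96 + D*z (E(D, z) = -9 + (z*D - 87) = -9 + (D*z - 87) = -9 + (-87 + D*z) = -96 + D*z)
(E(-62, -132) + 5066)/(d(100) - 25251) = ((-96 - 62*(-132)) + 5066)/((-3 + 2*100)² - 25251) = ((-96 + 8184) + 5066)/((-3 + 200)² - 25251) = (8088 + 5066)/(197² - 25251) = 13154/(38809 - 25251) = 13154/13558 = 13154*(1/13558) = 6577/6779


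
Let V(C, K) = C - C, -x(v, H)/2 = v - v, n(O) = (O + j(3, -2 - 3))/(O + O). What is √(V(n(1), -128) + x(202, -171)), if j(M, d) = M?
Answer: 0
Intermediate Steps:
n(O) = (3 + O)/(2*O) (n(O) = (O + 3)/(O + O) = (3 + O)/((2*O)) = (3 + O)*(1/(2*O)) = (3 + O)/(2*O))
x(v, H) = 0 (x(v, H) = -2*(v - v) = -2*0 = 0)
V(C, K) = 0
√(V(n(1), -128) + x(202, -171)) = √(0 + 0) = √0 = 0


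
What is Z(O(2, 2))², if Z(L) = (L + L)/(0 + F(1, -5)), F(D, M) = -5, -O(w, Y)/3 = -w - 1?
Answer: 324/25 ≈ 12.960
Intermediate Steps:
O(w, Y) = 3 + 3*w (O(w, Y) = -3*(-w - 1) = -3*(-1 - w) = 3 + 3*w)
Z(L) = -2*L/5 (Z(L) = (L + L)/(0 - 5) = (2*L)/(-5) = (2*L)*(-⅕) = -2*L/5)
Z(O(2, 2))² = (-2*(3 + 3*2)/5)² = (-2*(3 + 6)/5)² = (-⅖*9)² = (-18/5)² = 324/25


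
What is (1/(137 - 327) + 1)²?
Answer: 35721/36100 ≈ 0.98950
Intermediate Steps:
(1/(137 - 327) + 1)² = (1/(-190) + 1)² = (-1/190 + 1)² = (189/190)² = 35721/36100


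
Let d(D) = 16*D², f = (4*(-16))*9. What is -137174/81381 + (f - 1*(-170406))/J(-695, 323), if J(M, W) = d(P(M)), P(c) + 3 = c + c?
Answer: -2122522741393/1263325440552 ≈ -1.6801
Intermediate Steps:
f = -576 (f = -64*9 = -576)
P(c) = -3 + 2*c (P(c) = -3 + (c + c) = -3 + 2*c)
J(M, W) = 16*(-3 + 2*M)²
-137174/81381 + (f - 1*(-170406))/J(-695, 323) = -137174/81381 + (-576 - 1*(-170406))/((16*(-3 + 2*(-695))²)) = -137174*1/81381 + (-576 + 170406)/((16*(-3 - 1390)²)) = -137174/81381 + 169830/((16*(-1393)²)) = -137174/81381 + 169830/((16*1940449)) = -137174/81381 + 169830/31047184 = -137174/81381 + 169830*(1/31047184) = -137174/81381 + 84915/15523592 = -2122522741393/1263325440552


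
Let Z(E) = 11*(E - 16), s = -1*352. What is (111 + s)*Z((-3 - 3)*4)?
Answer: 106040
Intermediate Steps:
s = -352
Z(E) = -176 + 11*E (Z(E) = 11*(-16 + E) = -176 + 11*E)
(111 + s)*Z((-3 - 3)*4) = (111 - 352)*(-176 + 11*((-3 - 3)*4)) = -241*(-176 + 11*(-6*4)) = -241*(-176 + 11*(-24)) = -241*(-176 - 264) = -241*(-440) = 106040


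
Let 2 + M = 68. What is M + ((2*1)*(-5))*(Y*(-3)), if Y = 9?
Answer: 336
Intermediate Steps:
M = 66 (M = -2 + 68 = 66)
M + ((2*1)*(-5))*(Y*(-3)) = 66 + ((2*1)*(-5))*(9*(-3)) = 66 + (2*(-5))*(-27) = 66 - 10*(-27) = 66 + 270 = 336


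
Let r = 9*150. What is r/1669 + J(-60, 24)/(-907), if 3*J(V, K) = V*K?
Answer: 2025570/1513783 ≈ 1.3381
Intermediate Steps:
J(V, K) = K*V/3 (J(V, K) = (V*K)/3 = (K*V)/3 = K*V/3)
r = 1350
r/1669 + J(-60, 24)/(-907) = 1350/1669 + ((1/3)*24*(-60))/(-907) = 1350*(1/1669) - 480*(-1/907) = 1350/1669 + 480/907 = 2025570/1513783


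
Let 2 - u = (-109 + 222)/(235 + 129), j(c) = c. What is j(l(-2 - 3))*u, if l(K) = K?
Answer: -3075/364 ≈ -8.4478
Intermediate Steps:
u = 615/364 (u = 2 - (-109 + 222)/(235 + 129) = 2 - 113/364 = 615/364 ≈ 1.6896)
j(l(-2 - 3))*u = (-2 - 3)*(615/364) = -5*615/364 = -3075/364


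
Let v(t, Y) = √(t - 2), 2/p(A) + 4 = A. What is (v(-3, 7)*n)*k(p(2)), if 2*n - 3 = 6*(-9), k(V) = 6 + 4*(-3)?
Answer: 153*I*√5 ≈ 342.12*I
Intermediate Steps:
p(A) = 2/(-4 + A)
v(t, Y) = √(-2 + t)
k(V) = -6 (k(V) = 6 - 12 = -6)
n = -51/2 (n = 3/2 + (6*(-9))/2 = 3/2 + (½)*(-54) = 3/2 - 27 = -51/2 ≈ -25.500)
(v(-3, 7)*n)*k(p(2)) = (√(-2 - 3)*(-51/2))*(-6) = (√(-5)*(-51/2))*(-6) = ((I*√5)*(-51/2))*(-6) = -51*I*√5/2*(-6) = 153*I*√5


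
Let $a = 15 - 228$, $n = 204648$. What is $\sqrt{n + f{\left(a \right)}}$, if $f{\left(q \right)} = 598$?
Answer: $\sqrt{205246} \approx 453.04$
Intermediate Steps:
$a = -213$
$\sqrt{n + f{\left(a \right)}} = \sqrt{204648 + 598} = \sqrt{205246}$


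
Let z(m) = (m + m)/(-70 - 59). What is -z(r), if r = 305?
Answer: 610/129 ≈ 4.7287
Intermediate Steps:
z(m) = -2*m/129 (z(m) = (2*m)/(-129) = (2*m)*(-1/129) = -2*m/129)
-z(r) = -(-2)*305/129 = -1*(-610/129) = 610/129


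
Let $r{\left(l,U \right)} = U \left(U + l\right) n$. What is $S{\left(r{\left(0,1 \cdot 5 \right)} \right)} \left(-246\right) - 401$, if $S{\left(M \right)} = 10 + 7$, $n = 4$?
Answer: $-4583$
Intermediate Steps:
$r{\left(l,U \right)} = 4 U \left(U + l\right)$ ($r{\left(l,U \right)} = U \left(U + l\right) 4 = 4 U \left(U + l\right)$)
$S{\left(M \right)} = 17$
$S{\left(r{\left(0,1 \cdot 5 \right)} \right)} \left(-246\right) - 401 = 17 \left(-246\right) - 401 = -4182 - 401 = -4583$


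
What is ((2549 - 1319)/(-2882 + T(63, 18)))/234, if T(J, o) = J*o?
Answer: -205/68172 ≈ -0.0030071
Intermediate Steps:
((2549 - 1319)/(-2882 + T(63, 18)))/234 = ((2549 - 1319)/(-2882 + 63*18))/234 = (1230/(-2882 + 1134))*(1/234) = (1230/(-1748))*(1/234) = (1230*(-1/1748))*(1/234) = -615/874*1/234 = -205/68172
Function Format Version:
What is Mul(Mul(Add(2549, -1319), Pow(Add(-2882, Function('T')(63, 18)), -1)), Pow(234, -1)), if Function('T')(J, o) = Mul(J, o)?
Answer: Rational(-205, 68172) ≈ -0.0030071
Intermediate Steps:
Mul(Mul(Add(2549, -1319), Pow(Add(-2882, Function('T')(63, 18)), -1)), Pow(234, -1)) = Mul(Mul(Add(2549, -1319), Pow(Add(-2882, Mul(63, 18)), -1)), Pow(234, -1)) = Mul(Mul(1230, Pow(Add(-2882, 1134), -1)), Rational(1, 234)) = Mul(Mul(1230, Pow(-1748, -1)), Rational(1, 234)) = Mul(Mul(1230, Rational(-1, 1748)), Rational(1, 234)) = Mul(Rational(-615, 874), Rational(1, 234)) = Rational(-205, 68172)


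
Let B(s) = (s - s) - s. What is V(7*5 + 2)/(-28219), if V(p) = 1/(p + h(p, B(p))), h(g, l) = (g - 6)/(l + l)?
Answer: -74/76388833 ≈ -9.6873e-7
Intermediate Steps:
B(s) = -s (B(s) = 0 - s = -s)
h(g, l) = (-6 + g)/(2*l) (h(g, l) = (-6 + g)/((2*l)) = (-6 + g)*(1/(2*l)) = (-6 + g)/(2*l))
V(p) = 1/(p - (-6 + p)/(2*p)) (V(p) = 1/(p + (-6 + p)/(2*((-p)))) = 1/(p + (-1/p)*(-6 + p)/2) = 1/(p - (-6 + p)/(2*p)))
V(7*5 + 2)/(-28219) = (2*(7*5 + 2)/(6 - (7*5 + 2) + 2*(7*5 + 2)²))/(-28219) = (2*(35 + 2)/(6 - (35 + 2) + 2*(35 + 2)²))*(-1/28219) = (2*37/(6 - 1*37 + 2*37²))*(-1/28219) = (2*37/(6 - 37 + 2*1369))*(-1/28219) = (2*37/(6 - 37 + 2738))*(-1/28219) = (2*37/2707)*(-1/28219) = (2*37*(1/2707))*(-1/28219) = (74/2707)*(-1/28219) = -74/76388833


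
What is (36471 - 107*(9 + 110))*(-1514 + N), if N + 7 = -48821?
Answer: -1195018396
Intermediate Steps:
N = -48828 (N = -7 - 48821 = -48828)
(36471 - 107*(9 + 110))*(-1514 + N) = (36471 - 107*(9 + 110))*(-1514 - 48828) = (36471 - 107*119)*(-50342) = (36471 - 12733)*(-50342) = 23738*(-50342) = -1195018396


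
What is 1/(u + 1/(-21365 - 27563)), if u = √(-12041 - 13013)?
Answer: -48928/59978002855937 - 2393949184*I*√25054/59978002855937 ≈ -8.1577e-10 - 0.0063177*I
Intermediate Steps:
u = I*√25054 (u = √(-25054) = I*√25054 ≈ 158.28*I)
1/(u + 1/(-21365 - 27563)) = 1/(I*√25054 + 1/(-21365 - 27563)) = 1/(I*√25054 + 1/(-48928)) = 1/(I*√25054 - 1/48928) = 1/(-1/48928 + I*√25054)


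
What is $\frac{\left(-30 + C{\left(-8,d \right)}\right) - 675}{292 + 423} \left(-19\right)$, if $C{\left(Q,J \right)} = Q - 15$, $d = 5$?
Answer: $\frac{1064}{55} \approx 19.345$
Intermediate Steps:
$C{\left(Q,J \right)} = -15 + Q$
$\frac{\left(-30 + C{\left(-8,d \right)}\right) - 675}{292 + 423} \left(-19\right) = \frac{\left(-30 - 23\right) - 675}{292 + 423} \left(-19\right) = \frac{\left(-30 - 23\right) - 675}{715} \left(-19\right) = \left(-53 - 675\right) \frac{1}{715} \left(-19\right) = \left(-728\right) \frac{1}{715} \left(-19\right) = \left(- \frac{56}{55}\right) \left(-19\right) = \frac{1064}{55}$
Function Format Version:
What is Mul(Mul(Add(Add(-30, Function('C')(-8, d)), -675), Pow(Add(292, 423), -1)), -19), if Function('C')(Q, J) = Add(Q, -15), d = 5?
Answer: Rational(1064, 55) ≈ 19.345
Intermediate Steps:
Function('C')(Q, J) = Add(-15, Q)
Mul(Mul(Add(Add(-30, Function('C')(-8, d)), -675), Pow(Add(292, 423), -1)), -19) = Mul(Mul(Add(Add(-30, Add(-15, -8)), -675), Pow(Add(292, 423), -1)), -19) = Mul(Mul(Add(Add(-30, -23), -675), Pow(715, -1)), -19) = Mul(Mul(Add(-53, -675), Rational(1, 715)), -19) = Mul(Mul(-728, Rational(1, 715)), -19) = Mul(Rational(-56, 55), -19) = Rational(1064, 55)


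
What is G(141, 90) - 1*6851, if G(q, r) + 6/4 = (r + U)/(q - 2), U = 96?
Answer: -1904623/278 ≈ -6851.2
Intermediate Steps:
G(q, r) = -3/2 + (96 + r)/(-2 + q) (G(q, r) = -3/2 + (r + 96)/(q - 2) = -3/2 + (96 + r)/(-2 + q))
G(141, 90) - 1*6851 = (99 + 90 - 3/2*141)/(-2 + 141) - 1*6851 = (99 + 90 - 423/2)/139 - 6851 = (1/139)*(-45/2) - 6851 = -45/278 - 6851 = -1904623/278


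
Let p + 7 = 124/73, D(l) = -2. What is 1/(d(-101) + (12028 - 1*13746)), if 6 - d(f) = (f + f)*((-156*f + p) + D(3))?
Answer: 73/232105334 ≈ 3.1451e-7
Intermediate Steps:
p = -387/73 (p = -7 + 124/73 = -387/73 ≈ -5.3014)
d(f) = 6 - 2*f*(-533/73 - 156*f) (d(f) = 6 - (f + f)*((-156*f - 387/73) - 2) = 6 - 2*f*((-387/73 - 156*f) - 2) = 6 - 2*f*(-533/73 - 156*f))
1/(d(-101) + (12028 - 1*13746)) = 1/((6 + 312*(-101)² + (1066/73)*(-101)) + (12028 - 1*13746)) = 1/((6 + 312*10201 - 107666/73) + (12028 - 13746)) = 1/((6 + 3182712 - 107666/73) - 1718) = 1/(232230748/73 - 1718) = 1/(232105334/73) = 73/232105334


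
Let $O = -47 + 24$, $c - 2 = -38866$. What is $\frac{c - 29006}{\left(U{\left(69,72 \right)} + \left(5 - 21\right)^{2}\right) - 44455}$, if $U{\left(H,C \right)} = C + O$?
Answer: $\frac{6787}{4415} \approx 1.5373$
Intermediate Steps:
$c = -38864$ ($c = 2 - 38866 = -38864$)
$O = -23$
$U{\left(H,C \right)} = -23 + C$ ($U{\left(H,C \right)} = C - 23 = -23 + C$)
$\frac{c - 29006}{\left(U{\left(69,72 \right)} + \left(5 - 21\right)^{2}\right) - 44455} = \frac{-38864 - 29006}{\left(\left(-23 + 72\right) + \left(5 - 21\right)^{2}\right) - 44455} = - \frac{67870}{\left(49 + \left(-16\right)^{2}\right) - 44455} = - \frac{67870}{\left(49 + 256\right) - 44455} = - \frac{67870}{305 - 44455} = - \frac{67870}{-44150} = \left(-67870\right) \left(- \frac{1}{44150}\right) = \frac{6787}{4415}$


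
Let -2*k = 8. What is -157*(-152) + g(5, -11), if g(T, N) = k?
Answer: 23860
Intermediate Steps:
k = -4 (k = -½*8 = -4)
g(T, N) = -4
-157*(-152) + g(5, -11) = -157*(-152) - 4 = 23864 - 4 = 23860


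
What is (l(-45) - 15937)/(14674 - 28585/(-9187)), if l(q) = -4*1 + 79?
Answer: -145724194/134838623 ≈ -1.0807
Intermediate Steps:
l(q) = 75 (l(q) = -4 + 79 = 75)
(l(-45) - 15937)/(14674 - 28585/(-9187)) = (75 - 15937)/(14674 - 28585/(-9187)) = -15862/(14674 - 28585*(-1/9187)) = -15862/(14674 + 28585/9187) = -15862/134838623/9187 = -15862*9187/134838623 = -145724194/134838623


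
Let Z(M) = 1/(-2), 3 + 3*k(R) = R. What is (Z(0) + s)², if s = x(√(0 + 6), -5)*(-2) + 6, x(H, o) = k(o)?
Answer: 4225/36 ≈ 117.36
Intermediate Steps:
k(R) = -1 + R/3
Z(M) = -½
x(H, o) = -1 + o/3
s = 34/3 (s = (-1 + (⅓)*(-5))*(-2) + 6 = (-1 - 5/3)*(-2) + 6 = -8/3*(-2) + 6 = 16/3 + 6 = 34/3 ≈ 11.333)
(Z(0) + s)² = (-½ + 34/3)² = (65/6)² = 4225/36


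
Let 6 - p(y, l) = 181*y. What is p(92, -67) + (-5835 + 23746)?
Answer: 1265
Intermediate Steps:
p(y, l) = 6 - 181*y
p(92, -67) + (-5835 + 23746) = (6 - 181*92) + (-5835 + 23746) = (6 - 16652) + 17911 = -16646 + 17911 = 1265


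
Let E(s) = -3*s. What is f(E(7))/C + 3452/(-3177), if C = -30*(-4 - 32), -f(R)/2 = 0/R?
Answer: -3452/3177 ≈ -1.0866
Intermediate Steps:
f(R) = 0 (f(R) = -0/R = -2*0 = 0)
C = 1080 (C = -30*(-36) = 1080)
f(E(7))/C + 3452/(-3177) = 0/1080 + 3452/(-3177) = 0*(1/1080) + 3452*(-1/3177) = 0 - 3452/3177 = -3452/3177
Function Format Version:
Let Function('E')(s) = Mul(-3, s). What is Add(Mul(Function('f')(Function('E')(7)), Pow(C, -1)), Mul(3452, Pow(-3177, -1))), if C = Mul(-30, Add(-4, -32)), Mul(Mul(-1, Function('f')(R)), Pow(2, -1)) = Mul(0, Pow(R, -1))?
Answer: Rational(-3452, 3177) ≈ -1.0866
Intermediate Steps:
Function('f')(R) = 0 (Function('f')(R) = Mul(-2, Mul(0, Pow(R, -1))) = Mul(-2, 0) = 0)
C = 1080 (C = Mul(-30, -36) = 1080)
Add(Mul(Function('f')(Function('E')(7)), Pow(C, -1)), Mul(3452, Pow(-3177, -1))) = Add(Mul(0, Pow(1080, -1)), Mul(3452, Pow(-3177, -1))) = Add(Mul(0, Rational(1, 1080)), Mul(3452, Rational(-1, 3177))) = Add(0, Rational(-3452, 3177)) = Rational(-3452, 3177)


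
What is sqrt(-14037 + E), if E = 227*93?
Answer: 3*sqrt(786) ≈ 84.107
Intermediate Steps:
E = 21111
sqrt(-14037 + E) = sqrt(-14037 + 21111) = sqrt(7074) = 3*sqrt(786)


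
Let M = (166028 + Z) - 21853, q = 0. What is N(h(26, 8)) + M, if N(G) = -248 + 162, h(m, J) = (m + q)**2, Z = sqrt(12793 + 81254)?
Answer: 144089 + sqrt(94047) ≈ 1.4440e+5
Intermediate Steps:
Z = sqrt(94047) ≈ 306.67
h(m, J) = m**2 (h(m, J) = (m + 0)**2 = m**2)
N(G) = -86
M = 144175 + sqrt(94047) (M = (166028 + sqrt(94047)) - 21853 = 144175 + sqrt(94047) ≈ 1.4448e+5)
N(h(26, 8)) + M = -86 + (144175 + sqrt(94047)) = 144089 + sqrt(94047)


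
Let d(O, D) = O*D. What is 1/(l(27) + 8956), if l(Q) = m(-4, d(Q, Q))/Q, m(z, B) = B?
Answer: 1/8983 ≈ 0.00011132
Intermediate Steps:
d(O, D) = D*O
l(Q) = Q (l(Q) = (Q*Q)/Q = Q²/Q = Q)
1/(l(27) + 8956) = 1/(27 + 8956) = 1/8983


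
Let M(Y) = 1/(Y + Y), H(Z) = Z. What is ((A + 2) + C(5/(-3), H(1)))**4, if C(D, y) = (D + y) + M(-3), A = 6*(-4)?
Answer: 352275361/1296 ≈ 2.7182e+5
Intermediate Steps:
A = -24
M(Y) = 1/(2*Y)
C(D, y) = -1/6 + D + y (C(D, y) = (D + y) + (1/2)/(-3) = (D + y) + (1/2)*(-1/3) = (D + y) - 1/6 = -1/6 + D + y)
((A + 2) + C(5/(-3), H(1)))**4 = ((-24 + 2) + (-1/6 + 5/(-3) + 1))**4 = (-22 + (-1/6 + 5*(-1/3) + 1))**4 = (-22 + (-1/6 - 5/3 + 1))**4 = (-22 - 5/6)**4 = (-137/6)**4 = 352275361/1296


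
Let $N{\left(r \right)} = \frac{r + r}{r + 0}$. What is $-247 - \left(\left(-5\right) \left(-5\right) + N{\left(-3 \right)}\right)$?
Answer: $-274$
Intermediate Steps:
$N{\left(r \right)} = 2$ ($N{\left(r \right)} = \frac{2 r}{r} = 2$)
$-247 - \left(\left(-5\right) \left(-5\right) + N{\left(-3 \right)}\right) = -247 - \left(\left(-5\right) \left(-5\right) + 2\right) = -247 - \left(25 + 2\right) = -247 - 27 = -274$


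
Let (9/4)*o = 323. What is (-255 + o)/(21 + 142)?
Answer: -1003/1467 ≈ -0.68371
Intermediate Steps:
o = 1292/9 (o = (4/9)*323 = 1292/9 ≈ 143.56)
(-255 + o)/(21 + 142) = (-255 + 1292/9)/(21 + 142) = -1003/9/163 = -1003/9*1/163 = -1003/1467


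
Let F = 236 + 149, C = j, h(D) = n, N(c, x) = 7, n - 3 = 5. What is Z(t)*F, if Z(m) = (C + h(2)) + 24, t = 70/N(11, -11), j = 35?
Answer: 25795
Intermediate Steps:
n = 8 (n = 3 + 5 = 8)
h(D) = 8
C = 35
F = 385
t = 10 (t = 70/7 = 70*(⅐) = 10)
Z(m) = 67 (Z(m) = (35 + 8) + 24 = 43 + 24 = 67)
Z(t)*F = 67*385 = 25795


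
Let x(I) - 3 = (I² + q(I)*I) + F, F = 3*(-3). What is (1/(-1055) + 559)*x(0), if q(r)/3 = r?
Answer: -3538464/1055 ≈ -3354.0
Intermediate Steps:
q(r) = 3*r
F = -9
x(I) = -6 + 4*I² (x(I) = 3 + ((I² + (3*I)*I) - 9) = 3 + ((I² + 3*I²) - 9) = 3 + (4*I² - 9) = 3 + (-9 + 4*I²) = -6 + 4*I²)
(1/(-1055) + 559)*x(0) = (1/(-1055) + 559)*(-6 + 4*0²) = (-1/1055 + 559)*(-6 + 4*0) = 589744*(-6 + 0)/1055 = (589744/1055)*(-6) = -3538464/1055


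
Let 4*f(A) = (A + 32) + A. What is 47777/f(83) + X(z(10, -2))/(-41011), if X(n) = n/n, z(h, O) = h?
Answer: 3918764995/4060089 ≈ 965.19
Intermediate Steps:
X(n) = 1
f(A) = 8 + A/2 (f(A) = ((A + 32) + A)/4 = ((32 + A) + A)/4 = (32 + 2*A)/4 = 8 + A/2)
47777/f(83) + X(z(10, -2))/(-41011) = 47777/(8 + (1/2)*83) + 1/(-41011) = 47777/(8 + 83/2) + 1*(-1/41011) = 47777/(99/2) - 1/41011 = 47777*(2/99) - 1/41011 = 95554/99 - 1/41011 = 3918764995/4060089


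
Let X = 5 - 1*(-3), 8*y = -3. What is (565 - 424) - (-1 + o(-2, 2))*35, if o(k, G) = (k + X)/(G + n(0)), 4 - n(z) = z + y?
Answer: 2432/17 ≈ 143.06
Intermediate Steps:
y = -3/8 (y = (⅛)*(-3) = -3/8 ≈ -0.37500)
X = 8 (X = 5 + 3 = 8)
n(z) = 35/8 - z (n(z) = 4 - (z - 3/8) = 4 - (-3/8 + z) = 4 + (3/8 - z) = 35/8 - z)
o(k, G) = (8 + k)/(35/8 + G) (o(k, G) = (k + 8)/(G + (35/8 - 1*0)) = (8 + k)/(G + (35/8 + 0)) = (8 + k)/(G + 35/8) = (8 + k)/(35/8 + G))
(565 - 424) - (-1 + o(-2, 2))*35 = (565 - 424) - (-1 + 8*(8 - 2)/(35 + 8*2))*35 = 141 - (-1 + 8*6/(35 + 16))*35 = 141 - (-1 + 8*6/51)*35 = 141 - (-1 + 8*(1/51)*6)*35 = 141 - (-1 + 16/17)*35 = 141 - (-1)*35/17 = 141 - 1*(-35/17) = 141 + 35/17 = 2432/17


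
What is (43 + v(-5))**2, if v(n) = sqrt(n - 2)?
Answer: (43 + I*sqrt(7))**2 ≈ 1842.0 + 227.53*I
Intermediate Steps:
v(n) = sqrt(-2 + n)
(43 + v(-5))**2 = (43 + sqrt(-2 - 5))**2 = (43 + sqrt(-7))**2 = (43 + I*sqrt(7))**2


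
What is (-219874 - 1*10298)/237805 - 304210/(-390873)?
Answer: -17625361106/92951553765 ≈ -0.18962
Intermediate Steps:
(-219874 - 1*10298)/237805 - 304210/(-390873) = (-219874 - 10298)*(1/237805) - 304210*(-1/390873) = -230172*1/237805 + 304210/390873 = -230172/237805 + 304210/390873 = -17625361106/92951553765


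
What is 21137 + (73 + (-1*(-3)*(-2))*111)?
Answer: 20544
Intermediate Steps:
21137 + (73 + (-1*(-3)*(-2))*111) = 21137 + (73 + (3*(-2))*111) = 21137 + (73 - 6*111) = 21137 + (73 - 666) = 21137 - 593 = 20544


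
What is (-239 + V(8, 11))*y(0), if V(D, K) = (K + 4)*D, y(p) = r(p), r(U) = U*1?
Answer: 0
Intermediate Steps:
r(U) = U
y(p) = p
V(D, K) = D*(4 + K) (V(D, K) = (4 + K)*D = D*(4 + K))
(-239 + V(8, 11))*y(0) = (-239 + 8*(4 + 11))*0 = (-239 + 8*15)*0 = (-239 + 120)*0 = -119*0 = 0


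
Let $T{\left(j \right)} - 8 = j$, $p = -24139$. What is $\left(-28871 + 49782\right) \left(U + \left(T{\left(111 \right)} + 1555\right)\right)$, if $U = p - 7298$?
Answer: $-622374093$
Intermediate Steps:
$T{\left(j \right)} = 8 + j$
$U = -31437$ ($U = -24139 - 7298 = -31437$)
$\left(-28871 + 49782\right) \left(U + \left(T{\left(111 \right)} + 1555\right)\right) = \left(-28871 + 49782\right) \left(-31437 + \left(\left(8 + 111\right) + 1555\right)\right) = 20911 \left(-31437 + \left(119 + 1555\right)\right) = 20911 \left(-31437 + 1674\right) = 20911 \left(-29763\right) = -622374093$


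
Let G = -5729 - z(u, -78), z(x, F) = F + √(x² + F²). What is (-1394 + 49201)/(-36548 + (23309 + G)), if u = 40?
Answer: -451537115/178412208 + 47807*√1921/178412208 ≈ -2.5191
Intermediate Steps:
z(x, F) = F + √(F² + x²)
G = -5651 - 2*√1921 (G = -5729 - (-78 + √((-78)² + 40²)) = -5729 - (-78 + √(6084 + 1600)) = -5729 - (-78 + √7684) = -5729 - (-78 + 2*√1921) = -5729 + (78 - 2*√1921) = -5651 - 2*√1921 ≈ -5738.7)
(-1394 + 49201)/(-36548 + (23309 + G)) = (-1394 + 49201)/(-36548 + (23309 + (-5651 - 2*√1921))) = 47807/(-36548 + (17658 - 2*√1921)) = 47807/(-18890 - 2*√1921)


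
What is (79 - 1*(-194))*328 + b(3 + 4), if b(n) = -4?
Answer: 89540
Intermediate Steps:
(79 - 1*(-194))*328 + b(3 + 4) = (79 - 1*(-194))*328 - 4 = (79 + 194)*328 - 4 = 273*328 - 4 = 89544 - 4 = 89540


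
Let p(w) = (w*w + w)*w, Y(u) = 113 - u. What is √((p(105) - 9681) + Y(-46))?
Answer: 6*√32198 ≈ 1076.6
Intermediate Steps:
p(w) = w*(w + w²) (p(w) = (w² + w)*w = (w + w²)*w = w*(w + w²))
√((p(105) - 9681) + Y(-46)) = √((105²*(1 + 105) - 9681) + (113 - 1*(-46))) = √((11025*106 - 9681) + (113 + 46)) = √((1168650 - 9681) + 159) = √(1158969 + 159) = √1159128 = 6*√32198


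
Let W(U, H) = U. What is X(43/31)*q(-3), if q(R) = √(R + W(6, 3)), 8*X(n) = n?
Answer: 43*√3/248 ≈ 0.30032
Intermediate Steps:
X(n) = n/8
q(R) = √(6 + R) (q(R) = √(R + 6) = √(6 + R))
X(43/31)*q(-3) = ((43/31)/8)*√(6 - 3) = ((43*(1/31))/8)*√3 = ((⅛)*(43/31))*√3 = 43*√3/248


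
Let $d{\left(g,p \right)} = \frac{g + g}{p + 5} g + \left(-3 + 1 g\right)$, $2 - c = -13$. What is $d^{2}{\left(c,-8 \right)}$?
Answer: $19044$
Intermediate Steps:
$c = 15$ ($c = 2 - -13 = 2 + 13 = 15$)
$d{\left(g,p \right)} = -3 + g + \frac{2 g^{2}}{5 + p}$ ($d{\left(g,p \right)} = \frac{2 g}{5 + p} g + \left(-3 + g\right) = \frac{2 g^{2}}{5 + p} + \left(-3 + g\right) = -3 + g + \frac{2 g^{2}}{5 + p}$)
$d^{2}{\left(c,-8 \right)} = \left(\frac{-15 - -24 + 2 \cdot 15^{2} + 5 \cdot 15 + 15 \left(-8\right)}{5 - 8}\right)^{2} = \left(\frac{-15 + 24 + 2 \cdot 225 + 75 - 120}{-3}\right)^{2} = \left(- \frac{-15 + 24 + 450 + 75 - 120}{3}\right)^{2} = \left(\left(- \frac{1}{3}\right) 414\right)^{2} = \left(-138\right)^{2} = 19044$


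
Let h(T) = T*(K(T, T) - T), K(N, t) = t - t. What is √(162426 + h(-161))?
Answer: √136505 ≈ 369.47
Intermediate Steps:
K(N, t) = 0
h(T) = -T² (h(T) = T*(0 - T) = T*(-T) = -T²)
√(162426 + h(-161)) = √(162426 - 1*(-161)²) = √(162426 - 1*25921) = √(162426 - 25921) = √136505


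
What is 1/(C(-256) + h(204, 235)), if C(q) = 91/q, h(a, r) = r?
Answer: 256/60069 ≈ 0.0042618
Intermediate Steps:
1/(C(-256) + h(204, 235)) = 1/(91/(-256) + 235) = 1/(91*(-1/256) + 235) = 1/(-91/256 + 235) = 1/(60069/256) = 256/60069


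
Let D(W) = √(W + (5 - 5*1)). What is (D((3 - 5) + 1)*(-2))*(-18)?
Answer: 36*I ≈ 36.0*I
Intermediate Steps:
D(W) = √W (D(W) = √(W + (5 - 5)) = √(W + 0) = √W)
(D((3 - 5) + 1)*(-2))*(-18) = (√((3 - 5) + 1)*(-2))*(-18) = (√(-2 + 1)*(-2))*(-18) = (√(-1)*(-2))*(-18) = (I*(-2))*(-18) = -2*I*(-18) = 36*I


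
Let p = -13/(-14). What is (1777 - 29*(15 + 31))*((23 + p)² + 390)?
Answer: 83578595/196 ≈ 4.2642e+5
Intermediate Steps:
p = 13/14 (p = -13*(-1/14) = 13/14 ≈ 0.92857)
(1777 - 29*(15 + 31))*((23 + p)² + 390) = (1777 - 29*(15 + 31))*((23 + 13/14)² + 390) = (1777 - 29*46)*((335/14)² + 390) = (1777 - 1334)*(112225/196 + 390) = 443*(188665/196) = 83578595/196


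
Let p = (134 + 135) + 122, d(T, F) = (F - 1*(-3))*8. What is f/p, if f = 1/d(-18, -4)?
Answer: -1/3128 ≈ -0.00031969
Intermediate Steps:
d(T, F) = 24 + 8*F (d(T, F) = (F + 3)*8 = (3 + F)*8 = 24 + 8*F)
p = 391 (p = 269 + 122 = 391)
f = -⅛ (f = 1/(24 + 8*(-4)) = 1/(24 - 32) = 1/(-8) = -⅛ ≈ -0.12500)
f/p = -⅛/391 = -⅛*1/391 = -1/3128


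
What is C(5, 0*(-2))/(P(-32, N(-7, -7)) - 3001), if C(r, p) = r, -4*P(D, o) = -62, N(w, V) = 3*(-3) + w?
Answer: -10/5971 ≈ -0.0016748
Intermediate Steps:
N(w, V) = -9 + w
P(D, o) = 31/2 (P(D, o) = -¼*(-62) = 31/2)
C(5, 0*(-2))/(P(-32, N(-7, -7)) - 3001) = 5/(31/2 - 3001) = 5/(-5971/2) = 5*(-2/5971) = -10/5971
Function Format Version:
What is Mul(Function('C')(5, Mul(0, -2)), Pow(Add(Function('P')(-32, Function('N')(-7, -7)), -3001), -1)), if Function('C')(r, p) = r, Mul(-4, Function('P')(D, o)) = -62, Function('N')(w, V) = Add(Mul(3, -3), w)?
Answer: Rational(-10, 5971) ≈ -0.0016748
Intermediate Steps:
Function('N')(w, V) = Add(-9, w)
Function('P')(D, o) = Rational(31, 2) (Function('P')(D, o) = Mul(Rational(-1, 4), -62) = Rational(31, 2))
Mul(Function('C')(5, Mul(0, -2)), Pow(Add(Function('P')(-32, Function('N')(-7, -7)), -3001), -1)) = Mul(5, Pow(Add(Rational(31, 2), -3001), -1)) = Mul(5, Pow(Rational(-5971, 2), -1)) = Mul(5, Rational(-2, 5971)) = Rational(-10, 5971)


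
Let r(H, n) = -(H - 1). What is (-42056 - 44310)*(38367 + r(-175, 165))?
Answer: -3328804738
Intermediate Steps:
r(H, n) = 1 - H (r(H, n) = -(-1 + H) = 1 - H)
(-42056 - 44310)*(38367 + r(-175, 165)) = (-42056 - 44310)*(38367 + (1 - 1*(-175))) = -86366*(38367 + (1 + 175)) = -86366*(38367 + 176) = -86366*38543 = -3328804738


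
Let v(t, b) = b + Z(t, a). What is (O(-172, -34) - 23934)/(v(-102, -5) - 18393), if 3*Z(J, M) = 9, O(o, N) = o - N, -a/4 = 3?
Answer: 24072/18395 ≈ 1.3086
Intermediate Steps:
a = -12 (a = -4*3 = -12)
Z(J, M) = 3 (Z(J, M) = (1/3)*9 = 3)
v(t, b) = 3 + b (v(t, b) = b + 3 = 3 + b)
(O(-172, -34) - 23934)/(v(-102, -5) - 18393) = ((-172 - 1*(-34)) - 23934)/((3 - 5) - 18393) = ((-172 + 34) - 23934)/(-2 - 18393) = (-138 - 23934)/(-18395) = -24072*(-1/18395) = 24072/18395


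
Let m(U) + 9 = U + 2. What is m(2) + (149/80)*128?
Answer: 1167/5 ≈ 233.40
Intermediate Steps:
m(U) = -7 + U (m(U) = -9 + (U + 2) = -9 + (2 + U) = -7 + U)
m(2) + (149/80)*128 = (-7 + 2) + (149/80)*128 = -5 + (149*(1/80))*128 = -5 + (149/80)*128 = -5 + 1192/5 = 1167/5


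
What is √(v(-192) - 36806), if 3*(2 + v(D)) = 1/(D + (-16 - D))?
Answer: I*√5300355/12 ≈ 191.85*I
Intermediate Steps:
v(D) = -97/48 (v(D) = -2 + 1/(3*(D + (-16 - D))) = -2 + (⅓)/(-16) = -2 + (⅓)*(-1/16) = -2 - 1/48 = -97/48)
√(v(-192) - 36806) = √(-97/48 - 36806) = √(-1766785/48) = I*√5300355/12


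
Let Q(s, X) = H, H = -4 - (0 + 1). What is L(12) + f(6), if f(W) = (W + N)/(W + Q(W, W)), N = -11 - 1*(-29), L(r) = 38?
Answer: 62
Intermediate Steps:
H = -5 (H = -4 - 1*1 = -4 - 1 = -5)
Q(s, X) = -5
N = 18 (N = -11 + 29 = 18)
f(W) = (18 + W)/(-5 + W) (f(W) = (W + 18)/(W - 5) = (18 + W)/(-5 + W))
L(12) + f(6) = 38 + (18 + 6)/(-5 + 6) = 38 + 24/1 = 38 + 1*24 = 38 + 24 = 62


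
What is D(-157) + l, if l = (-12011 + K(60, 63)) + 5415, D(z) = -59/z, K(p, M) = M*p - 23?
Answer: -445664/157 ≈ -2838.6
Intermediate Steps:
K(p, M) = -23 + M*p
l = -2839 (l = (-12011 + (-23 + 63*60)) + 5415 = (-12011 + (-23 + 3780)) + 5415 = (-12011 + 3757) + 5415 = -8254 + 5415 = -2839)
D(-157) + l = -59/(-157) - 2839 = -59*(-1/157) - 2839 = 59/157 - 2839 = -445664/157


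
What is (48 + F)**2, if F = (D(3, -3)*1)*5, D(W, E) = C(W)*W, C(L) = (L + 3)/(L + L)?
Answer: 3969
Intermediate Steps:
C(L) = (3 + L)/(2*L) (C(L) = (3 + L)/((2*L)) = (3 + L)*(1/(2*L)) = (3 + L)/(2*L))
D(W, E) = 3/2 + W/2 (D(W, E) = ((3 + W)/(2*W))*W = 3/2 + W/2)
F = 15 (F = ((3/2 + (1/2)*3)*1)*5 = ((3/2 + 3/2)*1)*5 = (3*1)*5 = 3*5 = 15)
(48 + F)**2 = (48 + 15)**2 = 63**2 = 3969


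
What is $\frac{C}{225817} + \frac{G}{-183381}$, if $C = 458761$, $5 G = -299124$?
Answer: $\frac{162729179671}{69017578795} \approx 2.3578$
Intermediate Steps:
$G = - \frac{299124}{5}$ ($G = \frac{1}{5} \left(-299124\right) = - \frac{299124}{5} \approx -59825.0$)
$\frac{C}{225817} + \frac{G}{-183381} = \frac{458761}{225817} - \frac{299124}{5 \left(-183381\right)} = 458761 \cdot \frac{1}{225817} - - \frac{99708}{305635} = \frac{458761}{225817} + \frac{99708}{305635} = \frac{162729179671}{69017578795}$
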